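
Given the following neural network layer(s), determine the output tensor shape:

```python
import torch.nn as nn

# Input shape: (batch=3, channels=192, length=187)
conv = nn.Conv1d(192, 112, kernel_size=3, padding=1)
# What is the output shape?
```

Input: (3, 192, 187) -> Output: (3, 112, 187)

Answer: (3, 112, 187)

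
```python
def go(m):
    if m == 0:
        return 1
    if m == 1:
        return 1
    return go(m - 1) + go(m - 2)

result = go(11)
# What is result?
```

Build up from base cases: go(0)=1, go(1)=1, go(2)=2, go(3)=3, go(4)=5, go(5)=8, go(6)=13, ..., go(11)=144

Answer: 144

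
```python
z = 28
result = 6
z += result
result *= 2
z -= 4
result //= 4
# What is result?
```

Trace:
`z = 28` → z = 28
`result = 6` → result = 6
`z += result` → z = 34
`result *= 2` → result = 12
`z -= 4` → z = 30
`result //= 4` → result = 3
So result = 3

Answer: 3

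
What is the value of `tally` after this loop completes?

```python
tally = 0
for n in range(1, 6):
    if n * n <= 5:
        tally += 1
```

Count numbers where n² ≤ 5
`tally` takes the values: 0 → 1 → 2

Answer: 2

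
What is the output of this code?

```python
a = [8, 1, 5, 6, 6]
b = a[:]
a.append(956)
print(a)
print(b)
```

Key concept: slice [:] creates copy.
Step by step:
`a = [8, 1, 5, 6, 6]` → a = [8, 1, 5, 6, 6]
`b = a[:]` → b = [8, 1, 5, 6, 6]
`a.append(956)` → a = [8, 1, 5, 6, 6, 956]
`print(a)` → prints [8, 1, 5, 6, 6, 956]
`print(b)` → prints [8, 1, 5, 6, 6]

Answer:
[8, 1, 5, 6, 6, 956]
[8, 1, 5, 6, 6]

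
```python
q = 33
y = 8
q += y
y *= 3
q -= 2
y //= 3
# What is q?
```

Trace:
`q = 33` → q = 33
`y = 8` → y = 8
`q += y` → q = 41
`y *= 3` → y = 24
`q -= 2` → q = 39
`y //= 3` → y = 8
So q = 39

Answer: 39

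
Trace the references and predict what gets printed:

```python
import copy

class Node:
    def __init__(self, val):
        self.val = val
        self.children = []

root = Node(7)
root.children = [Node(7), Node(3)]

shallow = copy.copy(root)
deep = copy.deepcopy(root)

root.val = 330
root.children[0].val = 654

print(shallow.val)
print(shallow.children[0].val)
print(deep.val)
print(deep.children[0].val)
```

Key concept: deep copy with custom objects.
Step by step:
`root = Node(7)` → root = Node(val=7, children=[])
`root.children = [Node(7), Node(3)]` → root = Node(val=7, children=[Node(val=7, children=[]), Node(val=3, children=[])])
`shallow = copy.copy(root)` → shallow = Node(val=7, children=[Node(val=7, children=[]), Node(val=3, children=[])])
`deep = copy.deepcopy(root)` → deep = Node(val=7, children=[Node(val=7, children=[]), Node(val=3, children=[])])
`root.val = 330` → root = Node(val=330, children=[Node(val=7, children=[]), Node(val=3, children=[])])
`root.children[0].val = 654` → root = Node(val=330, children=[Node(val=654, children=[]), Node(val=3, children=[])]); shallow = Node(val=7, children=[Node(val=654, children=[]), Node(val=3, children=[])])
`print(shallow.val)` → prints 7
`print(shallow.children[0].val)` → prints 654
`print(deep.val)` → prints 7
`print(deep.children[0].val)` → prints 7

Answer:
7
654
7
7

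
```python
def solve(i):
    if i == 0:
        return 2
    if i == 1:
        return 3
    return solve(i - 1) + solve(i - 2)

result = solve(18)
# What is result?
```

Build up from base cases: solve(0)=2, solve(1)=3, solve(2)=5, solve(3)=8, solve(4)=13, solve(5)=21, solve(6)=34, ..., solve(18)=10946

Answer: 10946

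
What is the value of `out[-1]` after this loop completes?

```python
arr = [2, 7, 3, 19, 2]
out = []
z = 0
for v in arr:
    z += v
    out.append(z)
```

Cumulative sum ends at 33
`out` takes the values: [] → [2] → [2, 9] → [2, 9, 12] → [2, 9, 12, 31] → [2, 9, 12, 31, 33]
So `out[-1]` = 33

Answer: 33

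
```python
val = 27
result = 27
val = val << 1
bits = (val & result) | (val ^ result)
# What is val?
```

Trace:
`val = 27` → val = 27
`result = 27` → result = 27
`val = val << 1` → val = 54
`bits = (val & result) | (val ^ result)` → bits = 63
So val = 54

Answer: 54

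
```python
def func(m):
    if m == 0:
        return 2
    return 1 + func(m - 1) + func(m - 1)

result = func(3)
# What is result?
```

func(m) = 1 + 2·func(m-1), func(0)=2. Closed form: (2+1)·2^3 - 1 = 23.

Answer: 23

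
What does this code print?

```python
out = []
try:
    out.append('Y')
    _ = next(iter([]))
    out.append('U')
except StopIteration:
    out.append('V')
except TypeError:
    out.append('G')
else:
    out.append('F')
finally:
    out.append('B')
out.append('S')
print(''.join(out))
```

Execution trace: 'Y' (try body) → 'V' (except StopIteration) → 'B' (finally) → 'S' (after the try/except). Output: YVBS

Answer: YVBS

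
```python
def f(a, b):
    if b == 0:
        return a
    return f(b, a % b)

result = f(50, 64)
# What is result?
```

f(50, 64) -> f(64, 50) -> f(50, 14) -> f(14, 8) -> f(8, 6) -> f(6, 2) -> f(2, 0) -> 2

Answer: 2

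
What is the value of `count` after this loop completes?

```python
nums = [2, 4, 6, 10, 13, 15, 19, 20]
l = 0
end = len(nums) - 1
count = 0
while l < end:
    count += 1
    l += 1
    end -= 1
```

Iterations until pointers meet (list length 8)
`count` takes the values: 0 → 1 → 2 → 3 → 4

Answer: 4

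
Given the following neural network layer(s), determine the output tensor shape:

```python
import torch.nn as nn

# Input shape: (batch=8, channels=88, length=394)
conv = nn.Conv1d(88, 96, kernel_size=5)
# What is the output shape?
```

Input: (8, 88, 394) -> Output: (8, 96, 390)

Answer: (8, 96, 390)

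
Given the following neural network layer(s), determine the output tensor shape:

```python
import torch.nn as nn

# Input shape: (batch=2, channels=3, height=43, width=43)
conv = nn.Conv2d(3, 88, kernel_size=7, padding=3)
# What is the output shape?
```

Input: (2, 3, 43, 43) -> Output: (2, 88, 43, 43)

Answer: (2, 88, 43, 43)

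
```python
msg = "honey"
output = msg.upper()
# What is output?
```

Trace:
`msg = "honey"` → msg = 'honey'
`output = msg.upper()` → output = 'HONEY'
So output = 'HONEY'

Answer: 'HONEY'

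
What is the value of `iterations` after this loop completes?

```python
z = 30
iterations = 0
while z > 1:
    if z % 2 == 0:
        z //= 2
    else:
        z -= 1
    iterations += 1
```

Steps to reduce 30 to 1
`iterations` takes the values: 0 → 1 → 2 → 3 → 4 → 5 → 6 → 7

Answer: 7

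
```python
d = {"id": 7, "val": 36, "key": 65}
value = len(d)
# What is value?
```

Trace:
`d = {"id": 7, "val": 36, "key": 65}` → d = {'id': 7, 'val': 36, 'key': 65}
`value = len(d)` → value = 3
So value = 3

Answer: 3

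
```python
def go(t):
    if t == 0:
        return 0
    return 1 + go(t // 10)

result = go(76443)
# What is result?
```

Count of digits of 76443: 5

Answer: 5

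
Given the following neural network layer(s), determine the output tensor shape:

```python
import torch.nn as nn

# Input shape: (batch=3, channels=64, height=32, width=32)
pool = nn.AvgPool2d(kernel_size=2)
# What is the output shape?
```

Input: (3, 64, 32, 32) -> Output: (3, 64, 16, 16)

Answer: (3, 64, 16, 16)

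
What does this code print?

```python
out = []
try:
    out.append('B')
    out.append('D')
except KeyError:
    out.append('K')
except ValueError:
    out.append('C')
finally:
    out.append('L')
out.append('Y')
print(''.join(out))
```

Execution trace: 'B' (try body) → 'D' (try body, no exception) → 'L' (finally) → 'Y' (after the try/except). Output: BDLY

Answer: BDLY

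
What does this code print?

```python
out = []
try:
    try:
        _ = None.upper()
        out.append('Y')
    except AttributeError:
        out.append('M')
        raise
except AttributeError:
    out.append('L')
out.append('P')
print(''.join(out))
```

Execution trace: 'M' (inner except AttributeError) → 'L' (outer except AttributeError) → 'P' (after the try/except). Output: MLP

Answer: MLP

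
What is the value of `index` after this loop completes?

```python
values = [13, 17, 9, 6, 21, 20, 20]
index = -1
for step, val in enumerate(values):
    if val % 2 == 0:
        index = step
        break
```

First even number index in [13, 17, 9, 6, 21, 20, 20]
`index` takes the values: -1 → 3

Answer: 3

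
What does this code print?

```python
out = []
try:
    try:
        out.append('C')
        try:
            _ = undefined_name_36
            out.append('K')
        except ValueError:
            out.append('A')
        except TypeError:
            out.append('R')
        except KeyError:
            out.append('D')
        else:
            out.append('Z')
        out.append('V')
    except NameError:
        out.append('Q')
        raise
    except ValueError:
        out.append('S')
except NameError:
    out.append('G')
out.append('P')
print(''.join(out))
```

Execution trace: 'C' (try body) → 'Q' (except NameError) → 'G' (outer except NameError) → 'P' (after the try/except). Output: CQGP

Answer: CQGP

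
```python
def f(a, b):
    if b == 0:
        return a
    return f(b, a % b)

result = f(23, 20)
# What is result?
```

f(23, 20) -> f(20, 3) -> f(3, 2) -> f(2, 1) -> f(1, 0) -> 1

Answer: 1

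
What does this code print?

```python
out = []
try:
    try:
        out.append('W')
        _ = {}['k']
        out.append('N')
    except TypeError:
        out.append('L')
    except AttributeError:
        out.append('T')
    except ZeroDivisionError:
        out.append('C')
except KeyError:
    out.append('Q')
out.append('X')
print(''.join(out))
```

Execution trace: 'W' (try body) → 'Q' (outer except KeyError) → 'X' (after the try/except). Output: WQX

Answer: WQX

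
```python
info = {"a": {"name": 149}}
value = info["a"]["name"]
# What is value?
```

Trace:
`info = {"a": {"name": 149}}` → info = {'a': {'name': 149}}
`value = info["a"]["name"]` → value = 149
So value = 149

Answer: 149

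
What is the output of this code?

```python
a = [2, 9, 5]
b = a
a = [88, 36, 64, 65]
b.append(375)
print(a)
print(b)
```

Key concept: rebinding vs mutation: a is rebound to a new list, b still points at the original.
Step by step:
`a = [2, 9, 5]` → a = [2, 9, 5]
`b = a` → b = [2, 9, 5] (same object as a)
`a = [88, 36, 64, 65]` → a = [88, 36, 64, 65]
`b.append(375)` → b = [2, 9, 5, 375]
`print(a)` → prints [88, 36, 64, 65]
`print(b)` → prints [2, 9, 5, 375]

Answer:
[88, 36, 64, 65]
[2, 9, 5, 375]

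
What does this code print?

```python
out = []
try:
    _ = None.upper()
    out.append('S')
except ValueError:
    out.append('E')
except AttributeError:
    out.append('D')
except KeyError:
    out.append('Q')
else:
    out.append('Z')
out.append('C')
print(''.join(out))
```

Execution trace: 'D' (except AttributeError) → 'C' (after the try/except). Output: DC

Answer: DC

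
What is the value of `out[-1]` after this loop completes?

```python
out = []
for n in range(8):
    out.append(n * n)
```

Last element of squares 0 to 7
`out` takes the values: [] → [0] → [0, 1] → [0, 1, 4] → [0, 1, 4, 9] → [0, 1, 4, 9, 16] → [0, 1, 4, 9, 16, 25] → [0, 1, 4, 9, 16, 25, 36] → [0, 1, 4, 9, 16, 25, 36, 49]
So `out[-1]` = 49

Answer: 49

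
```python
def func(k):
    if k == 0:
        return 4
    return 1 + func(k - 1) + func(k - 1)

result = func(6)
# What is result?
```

func(k) = 1 + 2·func(k-1), func(0)=4. Closed form: (4+1)·2^6 - 1 = 319.

Answer: 319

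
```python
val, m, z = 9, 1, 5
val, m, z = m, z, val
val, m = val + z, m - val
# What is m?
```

Trace:
`val, m, z = 9, 1, 5` → val = 9; m = 1; z = 5
`val, m, z = m, z, val` → val = 1; m = 5; z = 9
`val, m = val + z, m - val` → val = 10; m = 4
So m = 4

Answer: 4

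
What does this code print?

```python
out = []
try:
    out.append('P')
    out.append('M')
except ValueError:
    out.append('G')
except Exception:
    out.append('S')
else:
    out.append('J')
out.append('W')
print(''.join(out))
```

Execution trace: 'P' (try body) → 'M' (try body, no exception) → 'J' (else) → 'W' (after the try/except). Output: PMJW

Answer: PMJW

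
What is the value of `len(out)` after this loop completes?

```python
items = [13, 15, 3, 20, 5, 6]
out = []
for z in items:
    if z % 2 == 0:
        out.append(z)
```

Count even numbers in [13, 15, 3, 20, 5, 6]
`out` takes the values: [] → [20] → [20, 6]
So `len(out)` = 2

Answer: 2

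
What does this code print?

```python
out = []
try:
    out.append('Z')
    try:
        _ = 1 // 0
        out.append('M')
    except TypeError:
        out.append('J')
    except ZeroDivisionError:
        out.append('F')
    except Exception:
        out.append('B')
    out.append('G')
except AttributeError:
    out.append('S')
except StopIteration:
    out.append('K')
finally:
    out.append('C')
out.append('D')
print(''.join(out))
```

Execution trace: 'Z' (try body) → 'F' (inner except ZeroDivisionError) → 'G' (try body, no exception) → 'C' (finally) → 'D' (after the try/except). Output: ZFGCD

Answer: ZFGCD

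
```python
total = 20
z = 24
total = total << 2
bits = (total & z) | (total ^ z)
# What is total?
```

Trace:
`total = 20` → total = 20
`z = 24` → z = 24
`total = total << 2` → total = 80
`bits = (total & z) | (total ^ z)` → bits = 88
So total = 80

Answer: 80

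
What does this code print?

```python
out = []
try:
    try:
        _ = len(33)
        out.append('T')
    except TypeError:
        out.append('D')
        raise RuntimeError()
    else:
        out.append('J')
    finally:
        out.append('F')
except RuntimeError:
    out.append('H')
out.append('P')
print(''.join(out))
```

Execution trace: 'D' (inner except TypeError) → 'F' (inner finally) → 'H' (outer except RuntimeError) → 'P' (after the try/except). Output: DFHP

Answer: DFHP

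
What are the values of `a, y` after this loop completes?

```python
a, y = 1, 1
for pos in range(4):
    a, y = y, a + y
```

Fibonacci: after 4 iterations
`a, y` takes the values: (1, 1) → (1, 2) → (2, 3) → (3, 5) → (5, 8)

Answer: 5, 8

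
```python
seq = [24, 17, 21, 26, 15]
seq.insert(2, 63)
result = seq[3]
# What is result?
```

Trace:
`seq = [24, 17, 21, 26, 15]` → seq = [24, 17, 21, 26, 15]
`seq.insert(2, 63)` → seq = [24, 17, 63, 21, 26, 15]
`result = seq[3]` → result = 21
So result = 21

Answer: 21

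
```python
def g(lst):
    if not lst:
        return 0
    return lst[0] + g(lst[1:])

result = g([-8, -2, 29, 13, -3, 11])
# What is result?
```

(-8) + (-2) + 29 + 13 + (-3) + 11 + 0 = 40

Answer: 40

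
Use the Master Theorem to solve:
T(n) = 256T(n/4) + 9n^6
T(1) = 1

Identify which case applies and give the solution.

a=256, b=4, f(n)=9n^6. log_4(256) = 4. Since c=6 > 4 and the regularity condition holds (256(n/4)^6 = (256/4^6)n^6 with 256/4^6 < 1), Case 3 applies: T(n) = Θ(f(n)) = O(n^6).

Answer: O(n^6) - Case 3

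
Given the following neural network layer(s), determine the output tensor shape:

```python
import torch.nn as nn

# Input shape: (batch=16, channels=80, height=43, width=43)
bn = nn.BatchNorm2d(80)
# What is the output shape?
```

Input: (16, 80, 43, 43) -> Output: (16, 80, 43, 43)

Answer: (16, 80, 43, 43)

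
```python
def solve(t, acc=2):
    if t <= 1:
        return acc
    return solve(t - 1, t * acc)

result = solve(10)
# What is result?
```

Accumulator trace (n, acc): (10, 2) -> (9, 20) -> (8, 180) -> (7, 1440) -> (6, 10080) -> (5, 60480) -> (4, 302400) -> (3, 1209600) -> (2, 3628800) -> (1, 7257600) -> return 7257600

Answer: 7257600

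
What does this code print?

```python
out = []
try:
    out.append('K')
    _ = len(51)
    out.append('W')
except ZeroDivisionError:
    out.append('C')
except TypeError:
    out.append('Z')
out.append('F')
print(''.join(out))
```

Execution trace: 'K' (try body) → 'Z' (except TypeError) → 'F' (after the try/except). Output: KZF

Answer: KZF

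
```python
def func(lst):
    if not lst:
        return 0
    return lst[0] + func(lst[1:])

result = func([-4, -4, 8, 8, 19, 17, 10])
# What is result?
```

(-4) + (-4) + 8 + 8 + 19 + 17 + 10 + 0 = 54

Answer: 54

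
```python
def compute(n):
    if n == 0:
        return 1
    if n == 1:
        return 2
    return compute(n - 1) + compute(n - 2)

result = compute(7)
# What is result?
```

Build up from base cases: compute(0)=1, compute(1)=2, compute(2)=3, compute(3)=5, compute(4)=8, compute(5)=13, compute(6)=21, ..., compute(7)=34

Answer: 34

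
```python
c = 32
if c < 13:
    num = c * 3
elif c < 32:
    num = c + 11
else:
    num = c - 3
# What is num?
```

Trace:
`c = 32` → c = 32
`if c < 13: ...` → c < 13 is False, c < 32 is False, take else branch → num = 29
So num = 29

Answer: 29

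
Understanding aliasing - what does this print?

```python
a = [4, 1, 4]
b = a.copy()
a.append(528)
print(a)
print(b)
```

Key concept: list.copy() creates independent copy.
Step by step:
`a = [4, 1, 4]` → a = [4, 1, 4]
`b = a.copy()` → b = [4, 1, 4]
`a.append(528)` → a = [4, 1, 4, 528]
`print(a)` → prints [4, 1, 4, 528]
`print(b)` → prints [4, 1, 4]

Answer:
[4, 1, 4, 528]
[4, 1, 4]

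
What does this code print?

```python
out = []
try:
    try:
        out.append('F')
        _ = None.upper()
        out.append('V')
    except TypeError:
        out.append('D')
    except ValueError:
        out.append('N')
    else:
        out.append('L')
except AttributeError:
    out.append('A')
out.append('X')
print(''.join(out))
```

Execution trace: 'F' (try body) → 'A' (outer except AttributeError) → 'X' (after the try/except). Output: FAX

Answer: FAX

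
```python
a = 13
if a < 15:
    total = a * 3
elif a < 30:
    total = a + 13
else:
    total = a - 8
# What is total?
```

Trace:
`a = 13` → a = 13
`if a < 15: ...` → a < 15 is True → total = 39
So total = 39

Answer: 39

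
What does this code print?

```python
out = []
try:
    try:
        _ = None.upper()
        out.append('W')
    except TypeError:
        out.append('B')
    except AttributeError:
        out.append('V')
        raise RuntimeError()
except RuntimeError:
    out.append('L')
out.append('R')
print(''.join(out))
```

Execution trace: 'V' (except AttributeError) → 'L' (outer except RuntimeError) → 'R' (after the try/except). Output: VLR

Answer: VLR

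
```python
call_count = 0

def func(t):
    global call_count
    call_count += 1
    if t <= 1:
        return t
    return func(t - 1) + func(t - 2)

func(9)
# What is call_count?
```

Calls(t) = 1 + Calls(t-1) + Calls(t-2); Calls(0)=Calls(1)=1. For t=9 this gives 109.

Answer: 109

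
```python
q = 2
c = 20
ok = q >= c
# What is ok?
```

Trace:
`q = 2` → q = 2
`c = 20` → c = 20
`ok = q >= c` → ok = False
So ok = False

Answer: False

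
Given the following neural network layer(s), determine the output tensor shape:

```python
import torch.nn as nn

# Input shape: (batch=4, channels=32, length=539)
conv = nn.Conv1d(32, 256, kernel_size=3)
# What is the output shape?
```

Input: (4, 32, 539) -> Output: (4, 256, 537)

Answer: (4, 256, 537)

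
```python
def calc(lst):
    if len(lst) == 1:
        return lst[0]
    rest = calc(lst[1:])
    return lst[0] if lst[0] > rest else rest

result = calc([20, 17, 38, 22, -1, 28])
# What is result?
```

Recursive max over [20, 17, 38, 22, -1, 28] = 38

Answer: 38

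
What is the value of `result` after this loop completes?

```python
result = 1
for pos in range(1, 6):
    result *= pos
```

5! = 120
`result` takes the values: 1 → 2 → 6 → 24 → 120

Answer: 120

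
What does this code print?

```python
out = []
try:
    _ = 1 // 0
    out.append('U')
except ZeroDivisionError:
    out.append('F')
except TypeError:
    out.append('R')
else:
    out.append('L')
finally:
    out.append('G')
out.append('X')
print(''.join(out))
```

Execution trace: 'F' (except ZeroDivisionError) → 'G' (finally) → 'X' (after the try/except). Output: FGX

Answer: FGX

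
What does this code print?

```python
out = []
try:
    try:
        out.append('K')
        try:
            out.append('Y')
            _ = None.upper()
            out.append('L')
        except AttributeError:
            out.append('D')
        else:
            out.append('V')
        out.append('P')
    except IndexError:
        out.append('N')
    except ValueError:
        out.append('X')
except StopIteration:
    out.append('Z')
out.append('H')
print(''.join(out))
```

Execution trace: 'K' (try body) → 'Y' (inner try body) → 'D' (inner except AttributeError) → 'P' (try body, no exception) → 'H' (after the try/except). Output: KYDPH

Answer: KYDPH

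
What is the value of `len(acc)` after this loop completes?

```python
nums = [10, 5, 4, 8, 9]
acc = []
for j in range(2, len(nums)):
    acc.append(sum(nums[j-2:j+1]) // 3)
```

Number of 3-element averages
`acc` takes the values: [] → [6] → [6, 5] → [6, 5, 7]
So `len(acc)` = 3

Answer: 3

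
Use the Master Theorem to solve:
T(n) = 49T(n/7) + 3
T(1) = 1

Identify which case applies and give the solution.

a=49, b=7, f(n)=3. log_7(49) = 2. Since c=0 < 2, Case 1 applies: T(n) = Θ(n^log_b(a)) = O(n^2).

Answer: O(n^2) - Case 1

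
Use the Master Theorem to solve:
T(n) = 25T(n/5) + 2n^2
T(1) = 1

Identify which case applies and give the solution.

a=25, b=5, f(n)=2n^2. log_5(25) = 2. Since c=2 = 2, Case 2 applies: T(n) = Θ(n^log_b(a) · log n) = O(n^2 log n).

Answer: O(n^2 log n) - Case 2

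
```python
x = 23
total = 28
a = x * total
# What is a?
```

Trace:
`x = 23` → x = 23
`total = 28` → total = 28
`a = x * total` → a = 644
So a = 644

Answer: 644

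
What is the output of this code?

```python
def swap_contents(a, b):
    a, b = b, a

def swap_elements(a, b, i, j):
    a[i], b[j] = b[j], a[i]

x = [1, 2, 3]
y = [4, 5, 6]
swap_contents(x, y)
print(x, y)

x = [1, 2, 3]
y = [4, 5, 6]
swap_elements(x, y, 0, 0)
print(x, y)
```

Key concept: parameter rebinding vs mutation.
Step by step:
`x = [1, 2, 3]` → x = [1, 2, 3]
`y = [4, 5, 6]` → y = [4, 5, 6]
`swap_contents(x, y)` → no visible change to tracked variables
`print(x, y)` → prints [1, 2, 3] [4, 5, 6]
`x = [1, 2, 3]` → x = [1, 2, 3]
`y = [4, 5, 6]` → y = [4, 5, 6]
`swap_elements(x, y, 0, 0)` → x = [4, 2, 3]; y = [1, 5, 6]
`print(x, y)` → prints [4, 2, 3] [1, 5, 6]

Answer:
[1, 2, 3] [4, 5, 6]
[4, 2, 3] [1, 5, 6]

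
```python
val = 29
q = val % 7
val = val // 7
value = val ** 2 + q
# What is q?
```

Trace:
`val = 29` → val = 29
`q = val % 7` → q = 1
`val = val // 7` → val = 4
`value = val ** 2 + q` → value = 17
So q = 1

Answer: 1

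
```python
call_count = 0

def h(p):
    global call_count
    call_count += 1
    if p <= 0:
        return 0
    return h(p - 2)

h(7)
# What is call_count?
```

Linear recursion stepping by 2: 5 calls from p=7 down to ≤0.

Answer: 5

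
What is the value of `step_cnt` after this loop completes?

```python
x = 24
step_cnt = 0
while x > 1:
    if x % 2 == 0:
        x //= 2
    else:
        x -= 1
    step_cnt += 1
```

Steps to reduce 24 to 1
`step_cnt` takes the values: 0 → 1 → 2 → 3 → 4 → 5

Answer: 5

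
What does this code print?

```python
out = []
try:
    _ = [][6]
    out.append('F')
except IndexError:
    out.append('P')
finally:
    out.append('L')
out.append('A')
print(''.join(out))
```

Execution trace: 'P' (except IndexError) → 'L' (finally) → 'A' (after the try/except). Output: PLA

Answer: PLA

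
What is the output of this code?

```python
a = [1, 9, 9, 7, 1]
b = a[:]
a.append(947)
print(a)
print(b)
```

Key concept: slice [:] creates copy.
Step by step:
`a = [1, 9, 9, 7, 1]` → a = [1, 9, 9, 7, 1]
`b = a[:]` → b = [1, 9, 9, 7, 1]
`a.append(947)` → a = [1, 9, 9, 7, 1, 947]
`print(a)` → prints [1, 9, 9, 7, 1, 947]
`print(b)` → prints [1, 9, 9, 7, 1]

Answer:
[1, 9, 9, 7, 1, 947]
[1, 9, 9, 7, 1]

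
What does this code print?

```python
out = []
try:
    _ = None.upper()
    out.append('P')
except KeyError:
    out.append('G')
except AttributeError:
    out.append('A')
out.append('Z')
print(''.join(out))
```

Execution trace: 'A' (except AttributeError) → 'Z' (after the try/except). Output: AZ

Answer: AZ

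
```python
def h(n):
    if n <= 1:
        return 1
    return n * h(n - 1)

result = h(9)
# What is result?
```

h(9) = 9 * 8 * 7 * 6 * 5 * 4 * 3 * 2 * 1 = 362880

Answer: 362880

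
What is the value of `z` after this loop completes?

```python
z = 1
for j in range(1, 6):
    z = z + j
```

Start at 1, add 1 through 5
`z` takes the values: 1 → 2 → 4 → 7 → 11 → 16

Answer: 16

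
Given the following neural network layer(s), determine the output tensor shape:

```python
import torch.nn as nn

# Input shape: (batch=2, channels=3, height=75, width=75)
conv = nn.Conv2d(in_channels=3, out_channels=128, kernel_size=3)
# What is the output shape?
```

Input: (2, 3, 75, 75) -> Output: (2, 128, 73, 73)

Answer: (2, 128, 73, 73)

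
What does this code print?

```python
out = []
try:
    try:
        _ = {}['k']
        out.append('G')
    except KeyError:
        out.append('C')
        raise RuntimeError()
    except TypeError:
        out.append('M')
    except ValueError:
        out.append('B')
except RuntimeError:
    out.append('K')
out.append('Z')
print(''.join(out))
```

Execution trace: 'C' (except KeyError) → 'K' (outer except RuntimeError) → 'Z' (after the try/except). Output: CKZ

Answer: CKZ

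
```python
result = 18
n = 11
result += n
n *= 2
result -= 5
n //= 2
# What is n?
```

Trace:
`result = 18` → result = 18
`n = 11` → n = 11
`result += n` → result = 29
`n *= 2` → n = 22
`result -= 5` → result = 24
`n //= 2` → n = 11
So n = 11

Answer: 11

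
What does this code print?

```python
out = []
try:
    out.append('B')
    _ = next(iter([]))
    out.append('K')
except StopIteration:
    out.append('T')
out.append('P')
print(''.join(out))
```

Execution trace: 'B' (try body) → 'T' (except StopIteration) → 'P' (after the try/except). Output: BTP

Answer: BTP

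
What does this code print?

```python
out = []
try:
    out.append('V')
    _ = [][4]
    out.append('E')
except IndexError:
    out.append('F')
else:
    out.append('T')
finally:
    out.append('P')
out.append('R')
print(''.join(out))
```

Execution trace: 'V' (try body) → 'F' (except IndexError) → 'P' (finally) → 'R' (after the try/except). Output: VFPR

Answer: VFPR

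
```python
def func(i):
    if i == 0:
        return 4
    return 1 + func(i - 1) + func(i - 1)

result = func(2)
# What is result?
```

func(i) = 1 + 2·func(i-1), func(0)=4. Closed form: (4+1)·2^2 - 1 = 19.

Answer: 19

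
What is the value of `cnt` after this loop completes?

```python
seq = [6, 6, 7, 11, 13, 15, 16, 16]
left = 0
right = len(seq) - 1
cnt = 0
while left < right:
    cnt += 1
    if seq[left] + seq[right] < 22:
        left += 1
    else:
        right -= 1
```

Steps to find pair summing to 22
`cnt` takes the values: 0 → 1 → 2 → 3 → 4 → 5 → 6 → 7

Answer: 7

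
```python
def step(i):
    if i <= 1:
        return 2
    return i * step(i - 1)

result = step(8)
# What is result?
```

step(8) = 8 * 7 * 6 * 5 * 4 * 3 * 2 * 2 = 80640

Answer: 80640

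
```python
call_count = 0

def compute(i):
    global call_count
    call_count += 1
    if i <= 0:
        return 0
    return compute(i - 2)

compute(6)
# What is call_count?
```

Linear recursion stepping by 2: 4 calls from i=6 down to ≤0.

Answer: 4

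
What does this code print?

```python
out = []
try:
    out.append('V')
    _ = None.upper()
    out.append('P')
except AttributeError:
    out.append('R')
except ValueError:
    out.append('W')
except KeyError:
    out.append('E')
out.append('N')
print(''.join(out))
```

Execution trace: 'V' (try body) → 'R' (except AttributeError) → 'N' (after the try/except). Output: VRN

Answer: VRN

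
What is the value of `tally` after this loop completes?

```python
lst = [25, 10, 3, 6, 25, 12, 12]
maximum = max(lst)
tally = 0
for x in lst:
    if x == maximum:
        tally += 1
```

Count of max value 25 in [25, 10, 3, 6, 25, 12, 12]
`tally` takes the values: 0 → 1 → 2

Answer: 2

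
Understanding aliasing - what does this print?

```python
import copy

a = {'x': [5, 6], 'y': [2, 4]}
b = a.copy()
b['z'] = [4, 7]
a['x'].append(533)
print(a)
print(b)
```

Key concept: shallow copy of dict with mutable values.
Step by step:
`a = {'x': [5, 6], 'y': [2, 4]}` → a = {'x': [5, 6], 'y': [2, 4]}
`b = a.copy()` → b = {'x': [5, 6], 'y': [2, 4]}
`b['z'] = [4, 7]` → b = {'x': [5, 6], 'y': [2, 4], 'z': [4, 7]}
`a['x'].append(533)` → a = {'x': [5, 6, 533], 'y': [2, 4]}; b = {'x': [5, 6, 533], 'y': [2, 4], 'z': [4, 7]}
`print(a)` → prints {'x': [5, 6, 533], 'y': [2, 4]}
`print(b)` → prints {'x': [5, 6, 533], 'y': [2, 4], 'z': [4, 7]}

Answer:
{'x': [5, 6, 533], 'y': [2, 4]}
{'x': [5, 6, 533], 'y': [2, 4], 'z': [4, 7]}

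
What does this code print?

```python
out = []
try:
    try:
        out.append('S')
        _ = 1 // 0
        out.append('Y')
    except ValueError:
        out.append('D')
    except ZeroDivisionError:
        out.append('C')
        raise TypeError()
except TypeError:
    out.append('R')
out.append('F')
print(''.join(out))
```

Execution trace: 'S' (inner try body) → 'C' (inner except ZeroDivisionError) → 'R' (outer except TypeError) → 'F' (after the try/except). Output: SCRF

Answer: SCRF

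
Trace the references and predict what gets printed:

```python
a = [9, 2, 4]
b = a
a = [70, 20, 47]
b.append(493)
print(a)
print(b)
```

Key concept: rebinding vs mutation: a is rebound to a new list, b still points at the original.
Step by step:
`a = [9, 2, 4]` → a = [9, 2, 4]
`b = a` → b = [9, 2, 4] (same object as a)
`a = [70, 20, 47]` → a = [70, 20, 47]
`b.append(493)` → b = [9, 2, 4, 493]
`print(a)` → prints [70, 20, 47]
`print(b)` → prints [9, 2, 4, 493]

Answer:
[70, 20, 47]
[9, 2, 4, 493]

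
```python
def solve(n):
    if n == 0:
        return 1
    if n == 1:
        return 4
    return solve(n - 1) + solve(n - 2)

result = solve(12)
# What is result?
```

Build up from base cases: solve(0)=1, solve(1)=4, solve(2)=5, solve(3)=9, solve(4)=14, solve(5)=23, solve(6)=37, ..., solve(12)=665

Answer: 665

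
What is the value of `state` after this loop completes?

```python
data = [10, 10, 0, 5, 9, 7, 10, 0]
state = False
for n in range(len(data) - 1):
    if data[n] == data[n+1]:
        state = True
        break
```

Check consecutive duplicates in [10, 10, 0, 5, 9, 7, 10, 0]
`state` takes the values: False → True

Answer: True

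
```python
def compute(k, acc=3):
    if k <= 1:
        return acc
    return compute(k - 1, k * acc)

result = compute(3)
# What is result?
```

Accumulator trace (n, acc): (3, 3) -> (2, 9) -> (1, 18) -> return 18

Answer: 18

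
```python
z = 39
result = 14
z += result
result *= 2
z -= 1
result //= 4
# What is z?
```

Trace:
`z = 39` → z = 39
`result = 14` → result = 14
`z += result` → z = 53
`result *= 2` → result = 28
`z -= 1` → z = 52
`result //= 4` → result = 7
So z = 52

Answer: 52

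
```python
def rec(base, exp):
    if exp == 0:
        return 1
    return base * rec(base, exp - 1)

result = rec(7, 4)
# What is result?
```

rec(7, 4) = 7 * 7 * 7 * 7 = 2401

Answer: 2401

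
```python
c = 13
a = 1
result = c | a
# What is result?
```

Trace:
`c = 13` → c = 13
`a = 1` → a = 1
`result = c | a` → result = 13
So result = 13

Answer: 13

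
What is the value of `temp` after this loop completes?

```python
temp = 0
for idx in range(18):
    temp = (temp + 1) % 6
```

Increment mod 6, 18 times = 0
`temp` takes the values: 0 → 1 → 2 → 3 → 4 → 5 → 0 → 1 → 2 → 3 → 4 → 5 → 0 → 1 → 2 → 3 → 4 → 5 → 0

Answer: 0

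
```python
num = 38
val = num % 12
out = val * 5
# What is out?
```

Trace:
`num = 38` → num = 38
`val = num % 12` → val = 2
`out = val * 5` → out = 10
So out = 10

Answer: 10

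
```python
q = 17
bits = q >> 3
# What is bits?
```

Trace:
`q = 17` → q = 17
`bits = q >> 3` → bits = 2
So bits = 2

Answer: 2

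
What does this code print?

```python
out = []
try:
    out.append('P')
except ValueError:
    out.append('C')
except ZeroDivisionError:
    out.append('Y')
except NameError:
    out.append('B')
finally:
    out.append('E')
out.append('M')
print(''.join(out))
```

Execution trace: 'P' (try body, no exception) → 'E' (finally) → 'M' (after the try/except). Output: PEM

Answer: PEM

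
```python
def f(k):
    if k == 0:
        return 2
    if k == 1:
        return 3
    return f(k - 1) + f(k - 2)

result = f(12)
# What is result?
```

Build up from base cases: f(0)=2, f(1)=3, f(2)=5, f(3)=8, f(4)=13, f(5)=21, f(6)=34, ..., f(12)=610

Answer: 610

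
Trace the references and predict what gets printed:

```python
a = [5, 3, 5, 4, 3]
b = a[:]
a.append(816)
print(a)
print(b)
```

Key concept: slice [:] creates copy.
Step by step:
`a = [5, 3, 5, 4, 3]` → a = [5, 3, 5, 4, 3]
`b = a[:]` → b = [5, 3, 5, 4, 3]
`a.append(816)` → a = [5, 3, 5, 4, 3, 816]
`print(a)` → prints [5, 3, 5, 4, 3, 816]
`print(b)` → prints [5, 3, 5, 4, 3]

Answer:
[5, 3, 5, 4, 3, 816]
[5, 3, 5, 4, 3]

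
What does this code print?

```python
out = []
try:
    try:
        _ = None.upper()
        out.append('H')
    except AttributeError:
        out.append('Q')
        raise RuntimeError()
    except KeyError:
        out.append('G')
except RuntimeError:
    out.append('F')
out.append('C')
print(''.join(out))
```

Execution trace: 'Q' (inner except AttributeError) → 'F' (outer except RuntimeError) → 'C' (after the try/except). Output: QFC

Answer: QFC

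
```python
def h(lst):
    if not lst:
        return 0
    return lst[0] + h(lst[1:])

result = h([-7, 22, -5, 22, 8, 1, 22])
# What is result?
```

(-7) + 22 + (-5) + 22 + 8 + 1 + 22 + 0 = 63

Answer: 63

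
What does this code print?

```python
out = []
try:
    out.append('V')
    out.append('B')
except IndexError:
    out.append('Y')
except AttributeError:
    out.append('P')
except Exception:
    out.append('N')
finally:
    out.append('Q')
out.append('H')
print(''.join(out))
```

Execution trace: 'V' (try body) → 'B' (try body, no exception) → 'Q' (finally) → 'H' (after the try/except). Output: VBQH

Answer: VBQH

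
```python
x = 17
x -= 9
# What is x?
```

Trace:
`x = 17` → x = 17
`x -= 9` → x = 8
So x = 8

Answer: 8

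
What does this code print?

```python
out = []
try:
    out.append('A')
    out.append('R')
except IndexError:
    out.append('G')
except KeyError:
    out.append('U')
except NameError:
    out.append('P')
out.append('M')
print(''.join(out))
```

Execution trace: 'A' (try body) → 'R' (try body, no exception) → 'M' (after the try/except). Output: ARM

Answer: ARM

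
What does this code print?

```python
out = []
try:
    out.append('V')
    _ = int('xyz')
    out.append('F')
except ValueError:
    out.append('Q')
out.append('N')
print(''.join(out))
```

Execution trace: 'V' (try body) → 'Q' (except ValueError) → 'N' (after the try/except). Output: VQN

Answer: VQN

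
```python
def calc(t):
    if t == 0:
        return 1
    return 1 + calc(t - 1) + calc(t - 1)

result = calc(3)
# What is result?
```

calc(t) = 1 + 2·calc(t-1), calc(0)=1. Closed form: (1+1)·2^3 - 1 = 15.

Answer: 15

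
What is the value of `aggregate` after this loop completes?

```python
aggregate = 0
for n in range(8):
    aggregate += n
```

Sum of 0 to 7 = 28
`aggregate` takes the values: 0 → 1 → 3 → 6 → 10 → 15 → 21 → 28

Answer: 28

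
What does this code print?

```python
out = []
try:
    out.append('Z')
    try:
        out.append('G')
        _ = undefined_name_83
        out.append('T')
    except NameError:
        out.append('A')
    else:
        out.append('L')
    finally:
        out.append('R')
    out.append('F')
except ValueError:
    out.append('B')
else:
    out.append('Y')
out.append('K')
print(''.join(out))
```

Execution trace: 'Z' (try body) → 'G' (inner try body) → 'A' (inner except NameError) → 'R' (inner finally) → 'F' (try body, no exception) → 'Y' (else) → 'K' (after the try/except). Output: ZGARFYK

Answer: ZGARFYK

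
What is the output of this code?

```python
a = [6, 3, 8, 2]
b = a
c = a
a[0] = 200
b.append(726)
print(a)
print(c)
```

Key concept: multiple aliases.
Step by step:
`a = [6, 3, 8, 2]` → a = [6, 3, 8, 2]
`b = a` → b = [6, 3, 8, 2] (same object as a)
`c = a` → c = [6, 3, 8, 2] (same object as a, b)
`a[0] = 200` → a = [200, 3, 8, 2] (same object as b, c); b = [200, 3, 8, 2] (same object as a, c); c = [200, 3, 8, 2] (same object as a, b)
`b.append(726)` → a = [200, 3, 8, 2, 726] (same object as b, c); b = [200, 3, 8, 2, 726] (same object as a, c); c = [200, 3, 8, 2, 726] (same object as a, b)
`print(a)` → prints [200, 3, 8, 2, 726]
`print(c)` → prints [200, 3, 8, 2, 726]

Answer:
[200, 3, 8, 2, 726]
[200, 3, 8, 2, 726]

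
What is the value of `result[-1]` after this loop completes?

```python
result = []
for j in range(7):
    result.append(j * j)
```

Last element of squares 0 to 6
`result` takes the values: [] → [0] → [0, 1] → [0, 1, 4] → [0, 1, 4, 9] → [0, 1, 4, 9, 16] → [0, 1, 4, 9, 16, 25] → [0, 1, 4, 9, 16, 25, 36]
So `result[-1]` = 36

Answer: 36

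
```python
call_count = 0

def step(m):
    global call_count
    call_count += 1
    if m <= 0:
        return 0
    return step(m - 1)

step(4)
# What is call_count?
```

Linear recursion stepping by 1: 5 calls from m=4 down to ≤0.

Answer: 5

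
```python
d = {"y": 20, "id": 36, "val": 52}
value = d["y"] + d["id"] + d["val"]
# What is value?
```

Trace:
`d = {"y": 20, "id": 36, "val": 52}` → d = {'y': 20, 'id': 36, 'val': 52}
`value = d["y"] + d["id"] + d["val"]` → value = 108
So value = 108

Answer: 108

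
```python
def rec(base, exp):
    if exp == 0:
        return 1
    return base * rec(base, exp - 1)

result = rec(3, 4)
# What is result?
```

rec(3, 4) = 3 * 3 * 3 * 3 = 81

Answer: 81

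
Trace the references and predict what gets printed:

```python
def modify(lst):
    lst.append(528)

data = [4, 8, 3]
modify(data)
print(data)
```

Key concept: function modifies passed list.
Step by step:
`data = [4, 8, 3]` → data = [4, 8, 3]
`modify(data)` → data = [4, 8, 3, 528]
`print(data)` → prints [4, 8, 3, 528]

Answer: [4, 8, 3, 528]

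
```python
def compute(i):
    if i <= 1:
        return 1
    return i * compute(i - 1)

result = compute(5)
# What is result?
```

compute(5) = 5 * 4 * 3 * 2 * 1 = 120

Answer: 120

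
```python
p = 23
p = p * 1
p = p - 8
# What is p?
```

Trace:
`p = 23` → p = 23
`p = p * 1` → p = 23
`p = p - 8` → p = 15
So p = 15

Answer: 15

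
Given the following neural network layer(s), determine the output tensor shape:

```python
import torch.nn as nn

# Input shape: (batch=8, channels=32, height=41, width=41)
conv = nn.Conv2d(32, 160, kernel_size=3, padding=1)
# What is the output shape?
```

Input: (8, 32, 41, 41) -> Output: (8, 160, 41, 41)

Answer: (8, 160, 41, 41)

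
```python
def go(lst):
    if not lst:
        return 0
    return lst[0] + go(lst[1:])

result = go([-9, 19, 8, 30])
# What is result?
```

(-9) + 19 + 8 + 30 + 0 = 48

Answer: 48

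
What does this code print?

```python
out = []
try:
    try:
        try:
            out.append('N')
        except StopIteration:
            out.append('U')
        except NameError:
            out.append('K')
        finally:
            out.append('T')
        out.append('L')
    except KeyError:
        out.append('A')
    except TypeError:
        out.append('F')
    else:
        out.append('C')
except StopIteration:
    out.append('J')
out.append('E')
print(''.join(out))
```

Execution trace: 'N' (inner try body, no exception) → 'T' (inner finally) → 'L' (try body, no exception) → 'C' (else) → 'E' (after the try/except). Output: NTLCE

Answer: NTLCE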